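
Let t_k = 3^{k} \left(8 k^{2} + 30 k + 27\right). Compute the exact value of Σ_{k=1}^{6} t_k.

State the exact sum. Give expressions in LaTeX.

Σ = 481110

Ratio r(k) = 3*(8*k**2 + 46*k + 65)/(8*k**2 + 30*k + 27).
Gosper form: A/B · C(k+1)/C(k) with A=3, B=1, C=k**2 + 15*k/4 + 27/8.
Solve (3)·f(k+1) − (1)·f(k) = k**2 + 15*k/4 + 27/8.
From deg A=0, deg B=0, deg C=2: d=2.
A polynomial solution: f(k) = (4*k**2 + 3*k + 3)/8.
Then R = B(k−1)f/C = (4*k**2 + 3*k + 3)/((2*k + 3)*(4*k + 9)), so s_k = R(k)·t_k = 3**k*(4*k**2 + 3*k + 3).
Δs = 3**k*(8*k**2 + 30*k + 27), as required.
Sum = s_(7) − s_(1); s_(7) = 481140, s_(1) = 30 ⇒ 481110.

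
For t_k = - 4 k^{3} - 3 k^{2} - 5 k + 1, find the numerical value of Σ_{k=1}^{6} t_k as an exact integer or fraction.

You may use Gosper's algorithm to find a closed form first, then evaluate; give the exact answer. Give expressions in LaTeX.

Step 1: r(k) = (4*k**3 + 15*k**2 + 23*k + 11)/(4*k**3 + 3*k**2 + 5*k - 1).
Gosper form: A/B · C(k+1)/C(k) with A=1, B=1, C=k**3 + 3*k**2/4 + 5*k/4 - 1/4.
Key eq: (1)·f(k+1) = (1)·f(k) + (k**3 + 3*k**2/4 + 5*k/4 - 1/4).
Degrees (0,0,3) ⇒ d ≤ 4.
Solve for f: f(k) = k*(k**3 - k**2 + 2*k - 3)/4 (degree 4 ≤ 4).
R(k) = B(k−1)·f(k)/C(k) = k*(k**3 - k**2 + 2*k - 3)/(4*k**3 + 3*k**2 + 5*k - 1); s_k = R·t_k = k*(-k**3 + k**2 - 2*k + 3).
Δs = -4*k**3 - 3*k**2 - 5*k + 1, as required.
Σ_(k=1)^(6) t_k = s_(7) − s_(1) = -2135 − (1) = -2136.

Σ = -2136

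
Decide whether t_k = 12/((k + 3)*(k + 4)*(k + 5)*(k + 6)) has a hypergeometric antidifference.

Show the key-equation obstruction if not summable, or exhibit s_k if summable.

t_(k+1)/t_k = (k + 3)/(k + 7).
A = k + 3, B = k + 7, C = 1.
Key eq: (k + 3)·f(k+1) = (k + 6)·f(k) + (1).
d = 3 from the (1,1,0) case.
Solving with deg f ≤ 3: f(k) = k*(k**2 + 12*k + 47)/180.
So s_k = (B(k−1)f/C)·t_k = (k*(k + 6)*(k**2 + 12*k + 47)/180)·t_k = k*(k**2 + 12*k + 47)/(15*(k + 3)*(k + 4)*(k + 5)).
Verify: 12/(k**4 + 18*k**3 + 119*k**2 + 342*k + 360) matches t_k.

Yes. s_k = k*(k**2 + 12*k + 47)/(15*(k + 3)*(k + 4)*(k + 5)).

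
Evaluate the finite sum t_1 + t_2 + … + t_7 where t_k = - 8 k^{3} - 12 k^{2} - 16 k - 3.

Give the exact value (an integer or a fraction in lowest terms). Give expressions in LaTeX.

t_(k+1)/t_k = (8*k**3 + 36*k**2 + 64*k + 39)/(8*k**3 + 12*k**2 + 16*k + 3).
So A=1 and B=1, with C=k**3 + 3*k**2/2 + 2*k + 3/8.
Solve (1)·f(k+1) − (1)·f(k) = k**3 + 3*k**2/2 + 2*k + 3/8.
deg f ≤ 4 (via 0,0,3).
Match coefficients ⇒ f(k) = k*(2*k**3 + 4*k - 3)/8.
So s_k = (B(k−1)f/C)·t_k = (k*(2*k**3 + 4*k - 3)/(8*k**3 + 12*k**2 + 16*k + 3))·t_k = k*(-2*k**3 - 4*k + 3).
Check: Δs_k = -8*k**3 - 12*k**2 - 16*k - 3. ✓
Evaluate s at k=8 and k=1: -8424 and -3; difference -8421.

Σ = -8421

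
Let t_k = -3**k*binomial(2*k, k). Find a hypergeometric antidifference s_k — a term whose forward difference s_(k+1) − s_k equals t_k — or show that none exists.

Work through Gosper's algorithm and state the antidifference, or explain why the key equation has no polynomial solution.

none — t_k is not Gosper-summable

Ratio r(k) = 6*(2*k + 1)/(k + 1).
Normal form (A,B,C) = (12*k + 6, k + 1, 1).
Set up (12*k + 6)·f(k+1) − (k)·f(k) − (1) = 0.
d = -1 from the (1,1,0) case.
d = -1 < 0 ⇒ no nonzero polynomial f; not summable.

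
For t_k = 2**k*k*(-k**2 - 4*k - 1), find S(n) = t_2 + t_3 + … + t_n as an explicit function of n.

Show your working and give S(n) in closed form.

S(n) = -2*2**n*n**3 - 2*2**n*n**2 - 4*2**n*n + 4*2**n + 8

Ratio r(k) = 2*(k + 1)*(4*k + (k + 1)**2 + 5)/(k*(k**2 + 4*k + 1)).
So A=2 and B=1, with C=k**3 + 4*k**2 + k.
Key eq: (2)·f(k+1) = (1)·f(k) + (k**3 + 4*k**2 + k).
From deg A=0, deg B=0, deg C=3: d=3.
A polynomial solution: f(k) = k**3 - 2*k**2 + 3*k - 4.
R(k) = B(k−1)·f(k)/C(k) = (k**3 - 2*k**2 + 3*k - 4)/(k*(k**2 + 4*k + 1)); s_k = R·t_k = 2**k*(-k**3 + 2*k**2 - 3*k + 4).
Verify: 2**k*k*(-k**2 - 4*k - 1) matches t_k.
s_(n+1) = 2**(n + 1)*(-n**3 - n**2 - 2*n + 2) and s_(2) = -8, so S(n) = -2*2**n*n**3 - 2*2**n*n**2 - 4*2**n*n + 4*2**n + 8.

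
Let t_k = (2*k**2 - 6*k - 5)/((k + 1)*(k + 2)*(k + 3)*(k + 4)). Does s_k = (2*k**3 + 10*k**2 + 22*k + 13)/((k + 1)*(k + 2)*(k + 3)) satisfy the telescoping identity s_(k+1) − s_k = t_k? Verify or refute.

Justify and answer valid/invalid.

Valid — Δs_k = t_k.

s_(k+1) = (22*k + 2*(k + 1)**3 + 10*(k + 1)**2 + 35)/((k + 2)*(k + 3)*(k + 4))
s_(k+1) − s_k = (2*k**2 - 6*k - 5)/(k**4 + 10*k**3 + 35*k**2 + 50*k + 24)
(s_(k+1) − s_k) − t_k = 0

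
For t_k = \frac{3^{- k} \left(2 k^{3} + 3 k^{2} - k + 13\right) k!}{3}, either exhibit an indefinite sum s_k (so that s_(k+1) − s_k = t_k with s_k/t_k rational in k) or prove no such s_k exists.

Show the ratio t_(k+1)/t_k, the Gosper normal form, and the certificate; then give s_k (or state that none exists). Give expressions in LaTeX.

Ratio r(k) = (k + 1)*(-k + 2*(k + 1)**3 + 3*(k + 1)**2 + 12)/(3*(2*k**3 + 3*k**2 - k + 13)).
Factor: A=k/3 + 1/3; B=1; C=k**3 + 3*k**2/2 - k/2 + 13/2.
Key eq: (k/3 + 1/3)·f(k+1) = (1)·f(k) + (k**3 + 3*k**2/2 - k/2 + 13/2).
From deg A=1, deg B=0, deg C=3: d=2.
Match coefficients ⇒ f(k) = 3*(2*k**2 + 3*k - 4)/2.
Get s_k = R·t_k = (2*k**2 + 3*k - 4)*factorial(k)/3**k with R(k) = B(k−1)f(k)/C(k) = 3*(2*k**2 + 3*k - 4)/(2*k**3 + 3*k**2 - k + 13).
Verify: (2*k**3 + 3*k**2 - k + 13)*factorial(k)/(3*3**k) matches t_k.

s_k = 3^{- k} \left(2 k^{2} + 3 k - 4\right) k!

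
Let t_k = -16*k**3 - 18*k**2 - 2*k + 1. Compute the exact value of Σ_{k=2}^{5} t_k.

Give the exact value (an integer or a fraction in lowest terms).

Σ = -4580

Ratio r(k) = (16*k**3 + 66*k**2 + 86*k + 35)/(16*k**3 + 18*k**2 + 2*k - 1).
So A=1 and B=1, with C=k**3 + 9*k**2/8 + k/8 - 1/16.
f must satisfy (1)·f(k+1) − (1)·f(k) = k**3 + 9*k**2/8 + k/8 - 1/16.
deg f ≤ 4 (via 0,0,3).
Solve for f: f(k) = k*(4*k**3 - 2*k**2 - 4*k + 1)/16 (degree 4 ≤ 4).
Get s_k = R·t_k = k*(-4*k**3 + 2*k**2 + 4*k - 1) with R(k) = B(k−1)f(k)/C(k) = k*(4*k**3 - 2*k**2 - 4*k + 1)/(16*k**3 + 18*k**2 + 2*k - 1).
s_(k+1) − s_k = -16*k**3 - 18*k**2 - 2*k + 1 = t_k.
Telescoping: Σ = s_(6) − s_(2) = -4614 − (-34) = -4580.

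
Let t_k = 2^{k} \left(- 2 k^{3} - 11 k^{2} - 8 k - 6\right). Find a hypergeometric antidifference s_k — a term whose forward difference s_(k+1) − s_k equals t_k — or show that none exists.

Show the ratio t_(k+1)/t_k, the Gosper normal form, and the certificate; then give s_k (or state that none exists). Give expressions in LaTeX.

Ratio r(k) = 2*(2*k**3 + 17*k**2 + 36*k + 27)/(2*k**3 + 11*k**2 + 8*k + 6).
Take A(k)=2, B(k)=1, C(k)=k**3 + 11*k**2/2 + 4*k + 3.
Set up (2)·f(k+1) − (1)·f(k) − (k**3 + 11*k**2/2 + 4*k + 3) = 0.
deg f ≤ 3 (via 0,0,3).
Coefficient equations give f(k) = (2*k**3 - k**2 + 4)/2.
Get s_k = R·t_k = 2**k*(-2*k**3 + k**2 - 4) with R(k) = B(k−1)f(k)/C(k) = (2*k**3 - k**2 + 4)/(2*k**3 + 11*k**2 + 8*k + 6).
s_(k+1) − s_k = 2**k*(-2*k**3 - 11*k**2 - 8*k - 6) = t_k.

s_k = 2^{k} \left(- 2 k^{3} + k^{2} - 4\right)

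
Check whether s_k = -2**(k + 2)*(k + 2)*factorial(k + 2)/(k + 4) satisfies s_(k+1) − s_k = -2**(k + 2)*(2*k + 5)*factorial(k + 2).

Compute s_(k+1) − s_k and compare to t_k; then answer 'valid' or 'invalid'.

Invalid: residual 2**(k + 3)*(2*k**2 + 13*k + 19)*factorial(k + 2)/((k + 4)*(k + 5)) ≠ 0.

s_(k+1) = -2**(k + 3)*(k + 3)*factorial(k + 3)/(k + 5)
s_(k+1) − s_k = -2**(k + 2)*(2*k**3 + 19*k**2 + 59*k + 62)*factorial(k + 2)/((k + 4)*(k + 5))
(s_(k+1) − s_k) − t_k = 2**(k + 3)*(2*k**2 + 13*k + 19)*factorial(k + 2)/((k + 4)*(k + 5))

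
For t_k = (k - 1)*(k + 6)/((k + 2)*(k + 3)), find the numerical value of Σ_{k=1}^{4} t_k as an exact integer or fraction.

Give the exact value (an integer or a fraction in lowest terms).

The ratio is k*(k + 2)*(k + 7)/((k - 1)*(k + 4)*(k + 6)).
A = k + 2, B = k + 4, C = k**2 + 5*k - 6.
Set up (k + 2)·f(k+1) − (k + 3)·f(k) − (k**2 + 5*k - 6) = 0.
Degrees (1,1,2) ⇒ d ≤ 2.
A polynomial solution: f(k) = k*(k - 4).
R(k) = B(k−1)·f(k)/C(k) = k*(k - 4)*(k + 3)/((k - 1)*(k + 6)); s_k = R·t_k = k*(k - 4)/(k + 2).
Verify: (k**2 + 5*k - 6)/(k**2 + 5*k + 6) matches t_k.
Evaluate s at k=5 and k=1: 5/7 and -1; difference 12/7.

Σ = 12/7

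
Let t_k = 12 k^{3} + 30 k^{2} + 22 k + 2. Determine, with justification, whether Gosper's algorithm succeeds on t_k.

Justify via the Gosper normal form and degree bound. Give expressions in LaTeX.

Yes. s_k = k \left(3 k^{3} + 4 k^{2} - k - 4\right).

r(k) = (6*k**3 + 33*k**2 + 59*k + 33)/(6*k**3 + 15*k**2 + 11*k + 1) after simplifying.
Take A(k)=1, B(k)=1, C(k)=k**3 + 5*k**2/2 + 11*k/6 + 1/6.
Need (1)·f(k+1) − (1)·f(k) = k**3 + 5*k**2/2 + 11*k/6 + 1/6.
d = 4 from the (0,0,3) case.
Match coefficients ⇒ f(k) = k*(3*k**3 + 4*k**2 - k - 4)/12.
R(k) = B(k−1)·f(k)/C(k) = k*(3*k**3 + 4*k**2 - k - 4)/(2*(6*k**3 + 15*k**2 + 11*k + 1)); s_k = R·t_k = k*(3*k**3 + 4*k**2 - k - 4).
Verify: 12*k**3 + 30*k**2 + 22*k + 2 matches t_k.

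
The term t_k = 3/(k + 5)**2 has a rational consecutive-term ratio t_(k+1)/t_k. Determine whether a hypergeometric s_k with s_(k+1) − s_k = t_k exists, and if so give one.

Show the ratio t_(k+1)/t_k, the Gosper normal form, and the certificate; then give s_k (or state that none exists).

Compute t_(k+1)/t_k: get (k + 5)**2/(k + 6)**2.
Factor: A=k**2 + 10*k + 25; B=k**2 + 12*k + 36; C=1.
Need (k**2 + 10*k + 25)·f(k+1) − (k**2 + 10*k + 25)·f(k) = 1.
deg f ≤ 0 (via 2,2,0).
f = c0 ⇒ A·f(k+1) − B(k−1)·f(k) − C = -1. The system {-1 = 0} is inconsistent; no antidifference.

no hypergeometric antidifference exists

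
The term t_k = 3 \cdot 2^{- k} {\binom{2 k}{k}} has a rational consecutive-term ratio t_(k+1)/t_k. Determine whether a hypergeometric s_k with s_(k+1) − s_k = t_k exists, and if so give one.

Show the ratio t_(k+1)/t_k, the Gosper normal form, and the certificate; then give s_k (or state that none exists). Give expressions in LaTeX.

none (Gosper's algorithm certifies no s_k)

Compute t_(k+1)/t_k: get (2*k + 1)/(k + 1).
Take A(k)=2*k + 1, B(k)=k + 1, C(k)=1.
Need (2*k + 1)·f(k+1) − (k)·f(k) = 1.
deg f ≤ -1 (via 1,1,0).
deg f ≤ -1 is impossible — no certificate.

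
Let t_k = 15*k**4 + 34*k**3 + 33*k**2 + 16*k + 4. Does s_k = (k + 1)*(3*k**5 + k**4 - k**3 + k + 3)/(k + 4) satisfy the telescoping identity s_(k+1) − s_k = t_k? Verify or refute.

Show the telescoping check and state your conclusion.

Invalid: residual 3*(-12*k**5 - 93*k**4 - 170*k**3 - 148*k**2 - 67*k - 13)/(k**2 + 9*k + 20) ≠ 0.

s_(k+1) = (k + 2)*(k + 3*(k + 1)**5 + (k + 1)**4 - (k + 1)**3 + 4)/(k + 5)
s_(k+1) − s_k = (15*k**6 + 133*k**5 + 360*k**4 + 483*k**3 + 364*k**2 + 155*k + 41)/(k**2 + 9*k + 20)
(s_(k+1) − s_k) − t_k = 3*(-12*k**5 - 93*k**4 - 170*k**3 - 148*k**2 - 67*k - 13)/(k**2 + 9*k + 20)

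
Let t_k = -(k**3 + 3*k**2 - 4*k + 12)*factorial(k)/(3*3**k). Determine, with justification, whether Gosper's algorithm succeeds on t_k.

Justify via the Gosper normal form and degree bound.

Step 1: r(k) = (k**4 + 7*k**3 + 11*k**2 + 17*k + 12)/(3*(k**3 + 3*k**2 - 4*k + 12)).
So A=k/3 + 1/3 and B=1, with C=k**3 + 3*k**2 - 4*k + 12.
Solve (k/3 + 1/3)·f(k+1) − (1)·f(k) = k**3 + 3*k**2 - 4*k + 12.
From deg A=1, deg B=0, deg C=3: d=2.
Match coefficients ⇒ f(k) = 3*(k - 1)*(k + 4).
Certificate R = B(k−1)f/C = 3*(k - 1)*(k + 4)/(k**3 + 3*k**2 - 4*k + 12) gives s_k = -(k - 1)*(k + 4)*factorial(k)/3**k.
Δs = -(k**3 + 3*k**2 - 4*k + 12)*factorial(k)/(3*3**k), as required.

Yes. s_k = -(k - 1)*(k + 4)*factorial(k)/3**k.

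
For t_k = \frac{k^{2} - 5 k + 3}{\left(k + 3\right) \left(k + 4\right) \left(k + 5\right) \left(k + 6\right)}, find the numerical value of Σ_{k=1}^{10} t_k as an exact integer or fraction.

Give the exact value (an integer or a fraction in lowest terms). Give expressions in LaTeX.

Compute t_(k+1)/t_k: get (k**3 - 10*k - 3)/(k**3 + 2*k**2 - 32*k + 21).
Take A(k)=k + 3, B(k)=k + 7, C(k)=k**2 - 5*k + 3.
Need (k + 3)·f(k+1) − (k + 6)·f(k) = k**2 - 5*k + 3.
Degrees (1,1,2) ⇒ d ≤ 3.
Match coefficients ⇒ f(k) = k*(k**2 - 8*k + 27)/20.
Then R = B(k−1)f/C = k*(k + 6)*(k**2 - 8*k + 27)/(20*(k**2 - 5*k + 3)), so s_k = R(k)·t_k = k*(k**2 - 8*k + 27)/(20*(k + 3)*(k + 4)*(k + 5)).
Δs = (k**2 - 5*k + 3)/(k**4 + 18*k**3 + 119*k**2 + 342*k + 360), as required.
Evaluate s at k=11 and k=1: 11/1120 and 1/120; difference 1/672.

Σ = 1/672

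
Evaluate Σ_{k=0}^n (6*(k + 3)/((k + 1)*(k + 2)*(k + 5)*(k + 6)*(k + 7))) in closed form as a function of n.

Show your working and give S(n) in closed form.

S(n) = (n**3 + 15*n**2 + 68*n + 54)/(15*(n**3 + 15*n**2 + 68*n + 84))

r(k) = (k + 1)*(k + 4)*(k + 5)/((k + 3)**2*(k + 8)) after simplifying.
Normal form (A,B,C) = (k + 1, k + 8, k**3 + 10*k**2 + 33*k + 36).
f must satisfy (k + 1)·f(k+1) − (k + 7)·f(k) = k**3 + 10*k**2 + 33*k + 36.
deg f ≤ 6 (via 1,1,3).
Solve for f: f(k) = k*(k + 2)*(k + 3)*(k + 4)*(k**2 + 12*k + 41)/90 (degree 6 ≤ 6).
R(k) = B(k−1)·f(k)/C(k) = k*(k + 2)*(k + 7)*(k**2 + 12*k + 41)/(90*(k + 3)); s_k = R·t_k = k*(k**2 + 12*k + 41)/(15*(k**3 + 12*k**2 + 41*k + 30)).
Verify: 6*(k + 3)/(k**5 + 21*k**4 + 163*k**3 + 567*k**2 + 844*k + 420) matches t_k.
Σ_(k=0)^n t_k = s_(n+1) − s_(0) = ((n**3 + 15*n**2 + 68*n + 54)/(15*(n**3 + 15*n**2 + 68*n + 84))) − (0), i.e. (n**3 + 15*n**2 + 68*n + 54)/(15*(n**3 + 15*n**2 + 68*n + 84)).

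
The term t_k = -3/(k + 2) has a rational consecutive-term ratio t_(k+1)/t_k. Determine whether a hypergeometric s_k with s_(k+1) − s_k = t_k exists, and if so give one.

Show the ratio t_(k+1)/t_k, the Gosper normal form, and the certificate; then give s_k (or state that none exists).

t_(k+1)/t_k = (k + 2)/(k + 3).
Normal form (A,B,C) = (k + 2, k + 3, 1).
Set up (k + 2)·f(k+1) − (k + 2)·f(k) − (1) = 0.
Degrees (1,1,0) ⇒ d ≤ 0.
Write f(k) = c0. Then LHS − RHS = -1, requiring -1 = 0: contradictory. No certificate.

not Gosper-summable; s_k does not exist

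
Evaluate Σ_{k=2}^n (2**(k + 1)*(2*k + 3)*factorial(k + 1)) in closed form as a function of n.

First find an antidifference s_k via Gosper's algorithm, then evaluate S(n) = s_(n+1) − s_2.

S(n) = 4*2**n*factorial(n + 2) - 48

t_(k+1)/t_k = 2*(k + 2)*(2*k + 5)/(2*k + 3).
Gosper form: A/B · C(k+1)/C(k) with A=2*k + 4, B=1, C=k + 3/2.
f must satisfy (2*k + 4)·f(k+1) − (1)·f(k) = k + 3/2.
Bound: deg f ≤ 0.
Solve for f: f(k) = 1/2 (degree 0 ≤ 0).
So s_k = (B(k−1)f/C)·t_k = (1/(2*k + 3))·t_k = 2**(k + 1)*factorial(k + 1).
s_(k+1) − s_k = 2**(k + 1)*(2*k + 3)*factorial(k + 1) = t_k.
s_(n+1) = 2**(n + 2)*factorial(n + 2) and s_(2) = 48, so S(n) = 4*2**n*factorial(n + 2) - 48.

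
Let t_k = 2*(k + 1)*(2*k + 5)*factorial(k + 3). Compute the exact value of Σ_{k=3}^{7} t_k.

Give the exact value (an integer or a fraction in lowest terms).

Ratio r(k) = (k + 2)*(k + 4)*(2*k + 7)/((k + 1)*(2*k + 5)).
A = k + 4, B = 1, C = k**2 + 7*k/2 + 5/2.
Key eq: (k + 4)·f(k+1) = (1)·f(k) + (k**2 + 7*k/2 + 5/2).
From deg A=1, deg B=0, deg C=2: d=1.
Solve for f: f(k) = (2*k - 1)/2 (degree 1 ≤ 1).
So s_k = (B(k−1)f/C)·t_k = ((2*k - 1)/((k + 1)*(2*k + 5)))·t_k = 2*(2*k - 1)*factorial(k + 3).
s_(k+1) − s_k = 2*(k + 1)*(2*k + 5)*factorial(k + 3) = t_k.
Telescoping: Σ = s_(8) − s_(3) = 1197504000 − (7200) = 1197496800.

Σ = 1197496800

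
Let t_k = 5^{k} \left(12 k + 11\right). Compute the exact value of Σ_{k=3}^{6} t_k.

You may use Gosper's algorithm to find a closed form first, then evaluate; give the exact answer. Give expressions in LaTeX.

Σ = 1561500

t_(k+1)/t_k = 5*(12*k + 23)/(12*k + 11).
So A=5 and B=1, with C=k + 11/12.
Solve (5)·f(k+1) − (1)·f(k) = k + 11/12.
Bound: deg f ≤ 1.
Coefficient equations give f(k) = (3*k - 1)/12.
So s_k = (B(k−1)f/C)·t_k = ((3*k - 1)/(12*k + 11))·t_k = 5**k*(3*k - 1).
Verify: 5**k*(12*k + 11) matches t_k.
Evaluate s at k=7 and k=3: 1562500 and 1000; difference 1561500.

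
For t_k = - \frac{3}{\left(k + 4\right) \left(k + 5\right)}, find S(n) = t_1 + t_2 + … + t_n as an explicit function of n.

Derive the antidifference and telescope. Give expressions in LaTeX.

Step 1: r(k) = (k + 4)/(k + 6).
Take A(k)=k + 4, B(k)=k + 6, C(k)=1.
Key eq: (k + 4)·f(k+1) = (k + 5)·f(k) + (1).
Degrees (1,1,0) ⇒ d ≤ 1.
Match coefficients ⇒ f(k) = k/4.
R(k) = B(k−1)·f(k)/C(k) = k*(k + 5)/4; s_k = R·t_k = -3*k/(4*k + 16).
s_(k+1) − s_k = -3/(k**2 + 9*k + 20) = t_k.
s_(n+1) = 3*(-n - 1)/(4*(n + 5)) and s_(1) = -3/20, so S(n) = -3*n/(5*n + 25).

S(n) = - \frac{3 n}{5 n + 25}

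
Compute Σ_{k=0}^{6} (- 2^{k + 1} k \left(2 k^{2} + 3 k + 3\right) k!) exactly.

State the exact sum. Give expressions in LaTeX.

t_(k+1)/t_k = (k + 1)**2*(6*k + 4*(k + 1)**2 + 12)/(k*(2*k**2 + 3*k + 3)).
A = 2*k + 2, B = 1, C = k**3 + 3*k**2/2 + 3*k/2.
Solve (2*k + 2)·f(k+1) − (1)·f(k) = k**3 + 3*k**2/2 + 3*k/2.
From deg A=1, deg B=0, deg C=3: d=2.
Match coefficients ⇒ f(k) = k*(k - 1)/2.
Certificate R = B(k−1)f/C = (k - 1)/(2*k**2 + 3*k + 3) gives s_k = -2**(k + 1)*k*(k - 1)*factorial(k).
Check: Δs_k = -2**(k + 1)*k*(2*k**2 + 3*k + 3)*factorial(k). ✓
Σ_(k=0)^(6) t_k = s_(7) − s_(0) = -54190080 − (0) = -54190080.

Σ = -54190080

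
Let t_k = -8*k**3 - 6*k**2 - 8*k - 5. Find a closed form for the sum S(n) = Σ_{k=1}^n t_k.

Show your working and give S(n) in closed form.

t_(k+1)/t_k = (8*k**3 + 30*k**2 + 44*k + 27)/(8*k**3 + 6*k**2 + 8*k + 5).
So A=1 and B=1, with C=k**3 + 3*k**2/4 + k + 5/8.
Set up (1)·f(k+1) − (1)·f(k) − (k**3 + 3*k**2/4 + k + 5/8) = 0.
deg f ≤ 4 (via 0,0,3).
Match coefficients ⇒ f(k) = k*(2*k**3 - 2*k**2 + 3*k + 2)/8.
Get s_k = R·t_k = k*(-2*k**3 + 2*k**2 - 3*k - 2) with R(k) = B(k−1)f(k)/C(k) = k*(2*k**3 - 2*k**2 + 3*k + 2)/(8*k**3 + 6*k**2 + 8*k + 5).
Verify: -8*k**3 - 6*k**2 - 8*k - 5 matches t_k.
Telescope: S(n) = s_(n+1) − s_(1) = -2*n**4 - 6*n**3 - 9*n**2 - 10*n - 5 − (-5) = n*(-2*n**3 - 6*n**2 - 9*n - 10).

S(n) = n*(-2*n**3 - 6*n**2 - 9*n - 10)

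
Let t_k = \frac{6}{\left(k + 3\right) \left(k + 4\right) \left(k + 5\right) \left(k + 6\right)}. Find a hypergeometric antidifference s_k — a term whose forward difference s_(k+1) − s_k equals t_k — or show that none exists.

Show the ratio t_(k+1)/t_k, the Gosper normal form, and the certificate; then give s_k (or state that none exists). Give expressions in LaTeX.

s_k = \frac{k \left(k^{2} + 12 k + 47\right)}{30 \left(k + 3\right) \left(k + 4\right) \left(k + 5\right)}

t_(k+1)/t_k = (k + 3)/(k + 7).
Gosper form: A/B · C(k+1)/C(k) with A=k + 3, B=k + 7, C=1.
Key eq: (k + 3)·f(k+1) = (k + 6)·f(k) + (1).
Bound: deg f ≤ 3.
Coefficient equations give f(k) = k*(k**2 + 12*k + 47)/180.
Then R = B(k−1)f/C = k*(k + 6)*(k**2 + 12*k + 47)/180, so s_k = R(k)·t_k = k*(k**2 + 12*k + 47)/(30*(k + 3)*(k + 4)*(k + 5)).
Verify: 6/(k**4 + 18*k**3 + 119*k**2 + 342*k + 360) matches t_k.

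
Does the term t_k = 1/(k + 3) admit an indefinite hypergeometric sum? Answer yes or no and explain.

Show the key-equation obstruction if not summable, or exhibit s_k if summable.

Ratio r(k) = (k + 3)/(k + 4).
A = k + 3, B = k + 4, C = 1.
Need (k + 3)·f(k+1) − (k + 3)·f(k) = 1.
d = 0 from the (1,1,0) case.
Generic f = c0 gives residual -1; -1 = 0 cannot hold, so t_k is not Gosper-summable.

No. Not Gosper-summable.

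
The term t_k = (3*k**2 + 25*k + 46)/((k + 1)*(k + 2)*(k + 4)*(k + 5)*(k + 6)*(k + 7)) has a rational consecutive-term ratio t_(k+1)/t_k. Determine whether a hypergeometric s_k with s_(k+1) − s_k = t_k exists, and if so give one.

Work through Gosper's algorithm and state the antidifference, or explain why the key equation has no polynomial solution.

s_k = k*(k**2 + 11*k + 34)/(24*(k**3 + 11*k**2 + 34*k + 24))

t_(k+1)/t_k = (k + 1)*(k + 4)*(25*k + 3*(k + 1)**2 + 71)/((k + 3)*(k + 8)*(3*k**2 + 25*k + 46)).
So A=k + 1 and B=k + 8, with C=k**3 + 34*k**2/3 + 121*k/3 + 46.
Solve (k + 1)·f(k+1) − (k + 7)·f(k) = k**3 + 34*k**2/3 + 121*k/3 + 46.
d = 6 from the (1,1,3) case.
Coefficient equations give f(k) = k*(k + 2)*(k + 3)*(k + 5)*(k**2 + 11*k + 34)/72.
Then R = B(k−1)f/C = k*(k + 2)*(k + 5)*(k + 7)*(k**2 + 11*k + 34)/(24*(3*k**2 + 25*k + 46)), so s_k = R(k)·t_k = k*(k**2 + 11*k + 34)/(24*(k**3 + 11*k**2 + 34*k + 24)).
Verify: (3*k**2 + 25*k + 46)/(k**6 + 25*k**5 + 247*k**4 + 1219*k**3 + 3112*k**2 + 3796*k + 1680) matches t_k.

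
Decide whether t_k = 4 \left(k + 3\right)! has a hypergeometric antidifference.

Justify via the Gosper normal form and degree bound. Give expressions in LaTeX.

No. Not Gosper-summable.

Step 1: r(k) = k + 4.
Factor: A=k + 4; B=1; C=1.
Need (k + 4)·f(k+1) − (1)·f(k) = 1.
Degrees (1,0,0) ⇒ d ≤ -1.
Negative degree bound (-1): no f exists, t_k not Gosper-summable.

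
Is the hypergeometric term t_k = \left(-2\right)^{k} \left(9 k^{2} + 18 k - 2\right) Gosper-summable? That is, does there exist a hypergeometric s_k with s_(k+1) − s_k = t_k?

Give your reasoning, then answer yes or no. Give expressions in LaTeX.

The ratio is 2*(-9*k**2 - 36*k - 25)/(9*k**2 + 18*k - 2).
So A=-2 and B=1, with C=k**2 + 2*k - 2/9.
Solve (-2)·f(k+1) − (1)·f(k) = k**2 + 2*k - 2/9.
deg f ≤ 2 (via 0,0,2).
Solving with deg f ≤ 2: f(k) = -(3*k**2 + 2*k - 4)/9.
R(k) = B(k−1)·f(k)/C(k) = -(3*k**2 + 2*k - 4)/(9*k**2 + 18*k - 2); s_k = R·t_k = (-2)**k*(-3*k**2 - 2*k + 4).
Δs = (-2)**k*(9*k**2 + 18*k - 2), as required.

Yes. s_k = \left(-2\right)^{k} \left(- 3 k^{2} - 2 k + 4\right).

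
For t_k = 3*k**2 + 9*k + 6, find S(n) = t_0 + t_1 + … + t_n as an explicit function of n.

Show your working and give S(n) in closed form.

S(n) = n**3 + 6*n**2 + 11*n + 6

Ratio r(k) = (k + 3)/(k + 1).
A = 1, B = 1, C = k**2 + 3*k + 2.
Solve (1)·f(k+1) − (1)·f(k) = k**2 + 3*k + 2.
deg f ≤ 3 (via 0,0,2).
Coefficient equations give f(k) = k*(k + 1)*(k + 2)/3.
Certificate R = B(k−1)f/C = k/3 gives s_k = k*(k**2 + 3*k + 2).
s_(k+1) − s_k = 3*k**2 + 9*k + 6 = t_k.
Telescope: S(n) = s_(n+1) − s_(0) = n**3 + 6*n**2 + 11*n + 6 − (0) = n**3 + 6*n**2 + 11*n + 6.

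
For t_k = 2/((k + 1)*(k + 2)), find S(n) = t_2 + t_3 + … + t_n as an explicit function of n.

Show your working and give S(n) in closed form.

The ratio is (k + 1)/(k + 3).
So A=k + 1 and B=k + 3, with C=1.
Set up (k + 1)·f(k+1) − (k + 2)·f(k) − (1) = 0.
deg f ≤ 1 (via 1,1,0).
Coefficient equations give f(k) = k.
R(k) = B(k−1)·f(k)/C(k) = k*(k + 2); s_k = R·t_k = 2*k/(k + 1).
s_(k+1) − s_k = 2/(k**2 + 3*k + 2) = t_k.
Evaluate: s_(n+1) = 2*(n + 1)/(n + 2); subtract s_(2) = 4/3 ⇒ S(n) = 2*(n - 1)/(3*(n + 2)).

S(n) = 2*(n - 1)/(3*(n + 2))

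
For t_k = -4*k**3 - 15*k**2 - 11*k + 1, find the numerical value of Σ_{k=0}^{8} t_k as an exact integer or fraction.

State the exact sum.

Σ = -8631

r(k) = (4*k**3 + 27*k**2 + 53*k + 29)/(4*k**3 + 15*k**2 + 11*k - 1) after simplifying.
So A=1 and B=1, with C=k**3 + 15*k**2/4 + 11*k/4 - 1/4.
Solve (1)·f(k+1) − (1)·f(k) = k**3 + 15*k**2/4 + 11*k/4 - 1/4.
deg f ≤ 4 (via 0,0,3).
Solving with deg f ≤ 4: f(k) = k*(k**3 + 3*k**2 - k - 4)/4.
Then R = B(k−1)f/C = k*(k**3 + 3*k**2 - k - 4)/(4*k**3 + 15*k**2 + 11*k - 1), so s_k = R(k)·t_k = k*(-k**3 - 3*k**2 + k + 4).
Verify: -4*k**3 - 15*k**2 - 11*k + 1 matches t_k.
Evaluate s at k=9 and k=0: -8631 and 0; difference -8631.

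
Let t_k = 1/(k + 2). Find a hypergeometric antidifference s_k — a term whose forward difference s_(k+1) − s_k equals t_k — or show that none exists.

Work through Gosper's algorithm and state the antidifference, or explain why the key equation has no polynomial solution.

Ratio r(k) = (k + 2)/(k + 3).
A = k + 2, B = k + 3, C = 1.
Need (k + 2)·f(k+1) − (k + 2)·f(k) = 1.
deg f ≤ 0 (via 1,1,0).
Generic f = c0 gives residual -1; -1 = 0 cannot hold, so t_k is not Gosper-summable.

none — t_k is not Gosper-summable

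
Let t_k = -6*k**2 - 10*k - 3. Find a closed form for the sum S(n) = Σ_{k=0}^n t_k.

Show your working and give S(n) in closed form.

Compute t_(k+1)/t_k: get (6*k**2 + 22*k + 19)/(6*k**2 + 10*k + 3).
A = 1, B = 1, C = k**2 + 5*k/3 + 1/2.
Set up (1)·f(k+1) − (1)·f(k) − (k**2 + 5*k/3 + 1/2) = 0.
Degrees (0,0,2) ⇒ d ≤ 3.
A polynomial solution: f(k) = k*(2*k**2 + 2*k - 1)/6.
Then R = B(k−1)f/C = k*(2*k**2 + 2*k - 1)/(6*k**2 + 10*k + 3), so s_k = R(k)·t_k = k*(-2*k**2 - 2*k + 1).
Check: Δs_k = -6*k**2 - 10*k - 3. ✓
Σ_(k=0)^n t_k = s_(n+1) − s_(0) = (-2*n**3 - 8*n**2 - 9*n - 3) − (0), i.e. -2*n**3 - 8*n**2 - 9*n - 3.

S(n) = -2*n**3 - 8*n**2 - 9*n - 3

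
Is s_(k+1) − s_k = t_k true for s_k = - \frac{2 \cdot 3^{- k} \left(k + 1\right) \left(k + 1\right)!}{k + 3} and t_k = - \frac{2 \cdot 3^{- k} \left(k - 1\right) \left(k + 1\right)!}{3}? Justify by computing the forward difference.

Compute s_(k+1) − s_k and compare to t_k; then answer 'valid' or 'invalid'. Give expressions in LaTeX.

s_(k+1) = -2*(k + 2)*factorial(k + 2)/(3*3**k*(k + 4))
s_(k+1) − s_k = -2*k*(k**2 + 4*k + 1)*factorial(k + 1)/(3*3**k*(k + 3)*(k + 4))
(s_(k+1) − s_k) − t_k = 4*(k**2 + 2*k - 6)*factorial(k + 1)/(3*3**k*(k + 3)*(k + 4))

Invalid: residual \frac{4 \cdot 3^{- k} \left(k^{2} + 2 k - 6\right) \left(k + 1\right)!}{3 \left(k + 3\right) \left(k + 4\right)} ≠ 0.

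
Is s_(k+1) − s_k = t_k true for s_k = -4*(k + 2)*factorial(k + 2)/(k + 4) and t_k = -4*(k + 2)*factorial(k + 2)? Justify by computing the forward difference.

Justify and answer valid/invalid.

Invalid: residual 8*(k**2 + 6*k + 7)*factorial(k + 2)/((k + 4)*(k + 5)) ≠ 0.

s_(k+1) = -4*(k + 3)*factorial(k + 3)/(k + 5)
s_(k+1) − s_k = -4*(k**3 + 9*k**2 + 26*k + 26)*factorial(k + 2)/((k + 4)*(k + 5))
(s_(k+1) − s_k) − t_k = 8*(k**2 + 6*k + 7)*factorial(k + 2)/((k + 4)*(k + 5))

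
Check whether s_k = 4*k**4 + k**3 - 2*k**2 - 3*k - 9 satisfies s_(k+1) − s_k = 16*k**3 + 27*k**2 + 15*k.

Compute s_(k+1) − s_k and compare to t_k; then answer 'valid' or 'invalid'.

s_(k+1) = 4*k**4 + 17*k**3 + 25*k**2 + 12*k - 9
s_(k+1) − s_k = k*(16*k**2 + 27*k + 15)
(s_(k+1) − s_k) − t_k = 0

valid (s_(k+1) − s_k reduces to t_k)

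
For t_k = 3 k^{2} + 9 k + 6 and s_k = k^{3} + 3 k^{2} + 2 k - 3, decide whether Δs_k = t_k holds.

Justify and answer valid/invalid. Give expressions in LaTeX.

s_(k+1) = k**3 + 6*k**2 + 11*k + 3
s_(k+1) − s_k = 3*k**2 + 9*k + 6
(s_(k+1) − s_k) − t_k = 0

Valid — Δs_k = t_k.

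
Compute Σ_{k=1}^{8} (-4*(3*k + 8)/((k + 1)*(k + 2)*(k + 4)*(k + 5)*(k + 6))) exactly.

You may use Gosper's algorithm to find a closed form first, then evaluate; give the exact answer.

Σ = -88/1365

Step 1: r(k) = (k + 1)*(k + 4)*(3*k + 11)/((k + 3)*(k + 7)*(3*k + 8)).
A = k + 1, B = k + 7, C = k**2 + 17*k/3 + 8.
Key eq: (k + 1)·f(k+1) = (k + 6)·f(k) + (k**2 + 17*k/3 + 8).
deg f ≤ 5 (via 1,1,2).
Solve for f: f(k) = k*(k + 2)*(k + 3)*(k**2 + 10*k + 29)/60 (degree 5 ≤ 5).
So s_k = (B(k−1)f/C)·t_k = (k*(k + 2)*(k + 6)*(k**2 + 10*k + 29)/(20*(3*k + 8)))·t_k = k*(-k**2 - 10*k - 29)/(5*(k**3 + 10*k**2 + 29*k + 20)).
Check: Δs_k = 4*(-3*k - 8)/(k**5 + 18*k**4 + 121*k**3 + 372*k**2 + 508*k + 240). ✓
Evaluate s at k=9 and k=1: -18/91 and -2/15; difference -88/1365.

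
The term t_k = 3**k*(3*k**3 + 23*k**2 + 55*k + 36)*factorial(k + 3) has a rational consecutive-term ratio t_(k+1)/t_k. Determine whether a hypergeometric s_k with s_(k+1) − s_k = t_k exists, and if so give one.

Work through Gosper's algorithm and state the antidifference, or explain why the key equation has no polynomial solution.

r(k) = 3*(3*k**4 + 44*k**3 + 238*k**2 + 557*k + 468)/(3*k**3 + 23*k**2 + 55*k + 36) after simplifying.
Factor: A=3*k + 12; B=1; C=k**3 + 23*k**2/3 + 55*k/3 + 12.
Set up (3*k + 12)·f(k+1) − (1)·f(k) − (k**3 + 23*k**2/3 + 55*k/3 + 12) = 0.
deg f ≤ 2 (via 1,0,3).
Coefficient equations give f(k) = k*(k + 2)/3.
So s_k = (B(k−1)f/C)·t_k = (k*(k + 2)/(3*k**3 + 23*k**2 + 55*k + 36))·t_k = 3**k*k*(k + 2)*factorial(k + 3).
Check: Δs_k = 3**k*(3*k**3 + 23*k**2 + 55*k + 36)*factorial(k + 3). ✓

s_k = 3**k*k*(k + 2)*factorial(k + 3)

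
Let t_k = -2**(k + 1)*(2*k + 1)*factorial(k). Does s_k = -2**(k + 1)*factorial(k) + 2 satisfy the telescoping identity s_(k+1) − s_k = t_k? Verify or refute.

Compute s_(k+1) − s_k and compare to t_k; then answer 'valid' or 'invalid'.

valid; difference matches t_k

s_(k+1) = -2**(k + 2)*factorial(k + 1) + 2
s_(k+1) − s_k = -2**(k + 1)*(2*k + 1)*factorial(k)
(s_(k+1) − s_k) − t_k = 0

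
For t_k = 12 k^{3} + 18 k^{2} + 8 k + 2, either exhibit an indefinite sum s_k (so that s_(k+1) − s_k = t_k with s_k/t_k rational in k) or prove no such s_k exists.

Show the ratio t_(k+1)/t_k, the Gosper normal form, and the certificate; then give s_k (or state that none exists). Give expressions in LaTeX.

t_(k+1)/t_k = (6*k**3 + 27*k**2 + 40*k + 20)/(6*k**3 + 9*k**2 + 4*k + 1).
A = 1, B = 1, C = k**3 + 3*k**2/2 + 2*k/3 + 1/6.
Solve (1)·f(k+1) − (1)·f(k) = k**3 + 3*k**2/2 + 2*k/3 + 1/6.
Bound: deg f ≤ 4.
Coefficient equations give f(k) = k*(k + 1)*(3*k**2 - 3*k + 1)/12.
So s_k = (B(k−1)f/C)·t_k = (k*(3*k**2 - 3*k + 1)/(2*(6*k**2 + 3*k + 1)))·t_k = k*(3*k**3 - 2*k + 1).
Δs = 12*k**3 + 18*k**2 + 8*k + 2, as required.

s_k = k \left(3 k^{3} - 2 k + 1\right)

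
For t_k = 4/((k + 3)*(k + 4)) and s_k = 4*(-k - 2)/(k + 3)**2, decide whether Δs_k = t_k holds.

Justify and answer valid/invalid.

Invalid: residual 4*(-2*k - 7)/(k**4 + 14*k**3 + 73*k**2 + 168*k + 144) ≠ 0.

s_(k+1) = 4*(-k - 3)/(k + 4)**2
s_(k+1) − s_k = 4*(k**2 + 5*k + 5)/(k**4 + 14*k**3 + 73*k**2 + 168*k + 144)
(s_(k+1) − s_k) − t_k = 4*(-2*k - 7)/(k**4 + 14*k**3 + 73*k**2 + 168*k + 144)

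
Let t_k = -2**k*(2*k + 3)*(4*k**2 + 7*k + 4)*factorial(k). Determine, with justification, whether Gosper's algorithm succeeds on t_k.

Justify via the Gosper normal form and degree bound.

Ratio r(k) = 2*(8*k**4 + 58*k**3 + 155*k**2 + 180*k + 75)/(8*k**3 + 26*k**2 + 29*k + 12).
Factor: A=2*k + 2; B=1; C=k**3 + 13*k**2/4 + 29*k/8 + 3/2.
Solve (2*k + 2)·f(k+1) − (1)·f(k) = k**3 + 13*k**2/4 + 29*k/8 + 3/2.
d = 2 from the (1,0,3) case.
Match coefficients ⇒ f(k) = (4*k**2 + 3*k - 2)/8.
R(k) = B(k−1)·f(k)/C(k) = (4*k**2 + 3*k - 2)/((2*k + 3)*(4*k**2 + 7*k + 4)); s_k = R·t_k = -2**k*(4*k**2 + 3*k - 2)*factorial(k).
Δs = -2**k*(2*k + 3)*(4*k**2 + 7*k + 4)*factorial(k), as required.

Yes. s_k = -2**k*(4*k**2 + 3*k - 2)*factorial(k).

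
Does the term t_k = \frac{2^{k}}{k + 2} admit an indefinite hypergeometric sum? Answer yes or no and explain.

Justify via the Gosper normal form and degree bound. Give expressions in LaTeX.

No. Not Gosper-summable.

Compute t_(k+1)/t_k: get 2*(k + 2)/(k + 3).
Gosper form: A/B · C(k+1)/C(k) with A=2*k + 4, B=k + 3, C=1.
Solve (2*k + 4)·f(k+1) − (k + 2)·f(k) = 1.
From deg A=1, deg B=1, deg C=0: d=-1.
Bound -1 < 0, so the key equation has no polynomial solution.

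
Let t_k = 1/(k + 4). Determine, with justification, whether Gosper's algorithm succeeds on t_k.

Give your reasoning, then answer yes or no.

No — t_k has no hypergeometric antidifference.

r(k) = (k + 4)/(k + 5) after simplifying.
Take A(k)=k + 4, B(k)=k + 5, C(k)=1.
Set up (k + 4)·f(k+1) − (k + 4)·f(k) − (1) = 0.
d = 0 from the (1,1,0) case.
f = c0 ⇒ A·f(k+1) − B(k−1)·f(k) − C = -1. The system {-1 = 0} is inconsistent; no antidifference.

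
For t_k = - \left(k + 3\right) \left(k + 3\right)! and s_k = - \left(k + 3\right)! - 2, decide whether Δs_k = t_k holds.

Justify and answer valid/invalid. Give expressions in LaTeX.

Valid — Δs_k = t_k.

s_(k+1) = -factorial(k + 4) - 2
s_(k+1) − s_k = -(k + 3)*factorial(k + 3)
(s_(k+1) − s_k) − t_k = 0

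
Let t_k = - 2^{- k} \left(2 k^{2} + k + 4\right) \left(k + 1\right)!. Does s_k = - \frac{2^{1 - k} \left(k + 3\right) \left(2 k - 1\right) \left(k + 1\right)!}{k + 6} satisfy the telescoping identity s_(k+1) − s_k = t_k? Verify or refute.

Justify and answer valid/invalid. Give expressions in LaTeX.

Invalid: residual \frac{3 \cdot 2^{- k} \left(2 k^{3} + 13 k^{2} + 6 k + 26\right) \left(k + 1\right)!}{\left(k + 6\right) \left(k + 7\right)} ≠ 0.

s_(k+1) = -(k + 4)*(2*k + 1)*factorial(k + 2)/(2**k*(k + 7))
s_(k+1) − s_k = -(2*k**4 + 21*k**3 + 62*k**2 + 76*k + 90)*factorial(k + 1)/(2**k*(k + 6)*(k + 7))
(s_(k+1) − s_k) − t_k = 3*(2*k**3 + 13*k**2 + 6*k + 26)*factorial(k + 1)/(2**k*(k + 6)*(k + 7))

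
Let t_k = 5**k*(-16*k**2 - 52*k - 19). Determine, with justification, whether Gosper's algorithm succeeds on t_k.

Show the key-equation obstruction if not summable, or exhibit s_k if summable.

Compute t_(k+1)/t_k: get 5*(16*k**2 + 84*k + 87)/(16*k**2 + 52*k + 19).
So A=5 and B=1, with C=k**2 + 13*k/4 + 19/16.
Set up (5)·f(k+1) − (1)·f(k) − (k**2 + 13*k/4 + 19/16) = 0.
Degrees (0,0,2) ⇒ d ≤ 2.
Solve for f: f(k) = (4*k**2 + 3*k - 4)/16 (degree 2 ≤ 2).
Certificate R = B(k−1)f/C = (4*k**2 + 3*k - 4)/(16*k**2 + 52*k + 19) gives s_k = 5**k*(-4*k**2 - 3*k + 4).
s_(k+1) − s_k = 5**k*(-16*k**2 - 52*k - 19) = t_k.

Yes. s_k = 5**k*(-4*k**2 - 3*k + 4).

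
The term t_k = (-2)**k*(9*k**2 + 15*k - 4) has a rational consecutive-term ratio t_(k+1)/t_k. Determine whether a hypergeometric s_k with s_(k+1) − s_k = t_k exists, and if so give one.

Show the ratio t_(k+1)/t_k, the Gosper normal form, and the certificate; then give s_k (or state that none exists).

s_k = (-2)**k*(-3*k**2 - k + 4)

Step 1: r(k) = 2*(-9*k**2 - 33*k - 20)/(9*k**2 + 15*k - 4).
Factor: A=-2; B=1; C=k**2 + 5*k/3 - 4/9.
Key eq: (-2)·f(k+1) = (1)·f(k) + (k**2 + 5*k/3 - 4/9).
From deg A=0, deg B=0, deg C=2: d=2.
Solve for f: f(k) = -(k - 1)*(3*k + 4)/9 (degree 2 ≤ 2).
Then R = B(k−1)f/C = -(k - 1)*(3*k + 4)/(9*k**2 + 15*k - 4), so s_k = R(k)·t_k = (-2)**k*(-3*k**2 - k + 4).
Verify: (-2)**k*(9*k**2 + 15*k - 4) matches t_k.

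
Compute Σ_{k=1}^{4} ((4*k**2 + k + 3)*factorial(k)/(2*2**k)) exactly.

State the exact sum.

Step 1: r(k) = (k + 1)*(k + 4*(k + 1)**2 + 4)/(2*(4*k**2 + k + 3)).
A = k/2 + 1/2, B = 1, C = k**2 + k/4 + 3/4.
Need (k/2 + 1/2)·f(k+1) − (1)·f(k) = k**2 + k/4 + 3/4.
Bound: deg f ≤ 1.
Solve for f: f(k) = (4*k + 1)/2 (degree 1 ≤ 1).
So s_k = (B(k−1)f/C)·t_k = (2*(4*k + 1)/(4*k**2 + k + 3))·t_k = (4*k + 1)*factorial(k)/2**k.
Verify: (4*k**2 + k + 3)*factorial(k)/(2*2**k) matches t_k.
Σ_(k=1)^(4) t_k = s_(5) − s_(1) = 315/4 − (5/2) = 305/4.

Σ = 305/4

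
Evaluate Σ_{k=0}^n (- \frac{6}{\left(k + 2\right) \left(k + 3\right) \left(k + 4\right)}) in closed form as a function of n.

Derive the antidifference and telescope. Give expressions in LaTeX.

S(n) = \frac{- n^{2} - 7 n - 6}{2 \left(n^{2} + 7 n + 12\right)}

Step 1: r(k) = (k + 2)/(k + 5).
Take A(k)=k + 2, B(k)=k + 5, C(k)=1.
Need (k + 2)·f(k+1) − (k + 4)·f(k) = 1.
d = 2 from the (1,1,0) case.
Solving with deg f ≤ 2: f(k) = k*(k + 5)/12.
Certificate R = B(k−1)f/C = k*(k + 4)*(k + 5)/12 gives s_k = k*(-k - 5)/(2*(k + 2)*(k + 3)).
s_(k+1) − s_k = -6/(k**3 + 9*k**2 + 26*k + 24) = t_k.
Σ_(k=0)^n t_k = s_(n+1) − s_(0) = ((-n**2 - 7*n - 6)/(2*(n**2 + 7*n + 12))) − (0), i.e. (-n**2 - 7*n - 6)/(2*(n**2 + 7*n + 12)).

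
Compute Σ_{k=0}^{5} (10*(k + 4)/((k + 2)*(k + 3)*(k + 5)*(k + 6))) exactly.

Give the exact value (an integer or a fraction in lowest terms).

Step 1: r(k) = (k + 2)*(k + 5)**2/((k + 4)**2*(k + 7)).
Normal form (A,B,C) = (k + 2, k + 7, k**2 + 8*k + 16).
Need (k + 2)·f(k+1) − (k + 6)·f(k) = k**2 + 8*k + 16.
Bound: deg f ≤ 4.
Solving with deg f ≤ 4: f(k) = k*(k + 3)*(k + 4)*(k + 7)/20.
So s_k = (B(k−1)f/C)·t_k = (k*(k + 3)*(k + 6)*(k + 7)/(20*(k + 4)))·t_k = k*(k + 7)/(2*(k**2 + 7*k + 10)).
Check: Δs_k = 10*(k + 4)/(k**4 + 16*k**3 + 91*k**2 + 216*k + 180). ✓
Evaluate s at k=6 and k=0: 39/88 and 0; difference 39/88.

Σ = 39/88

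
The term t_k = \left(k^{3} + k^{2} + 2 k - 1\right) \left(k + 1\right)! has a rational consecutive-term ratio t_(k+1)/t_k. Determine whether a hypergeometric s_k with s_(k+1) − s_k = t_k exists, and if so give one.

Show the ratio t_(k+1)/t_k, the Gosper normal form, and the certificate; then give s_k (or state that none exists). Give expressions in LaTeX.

Step 1: r(k) = (k + 2)*(2*k + (k + 1)**3 + (k + 1)**2 + 1)/(k**3 + k**2 + 2*k - 1).
Factor: A=k + 2; B=1; C=k**3 + k**2 + 2*k - 1.
Key eq: (k + 2)·f(k+1) = (1)·f(k) + (k**3 + k**2 + 2*k - 1).
deg f ≤ 2 (via 1,0,3).
A polynomial solution: f(k) = (k - 1)**2.
So s_k = (B(k−1)f/C)·t_k = ((k - 1)**2/(k**3 + k**2 + 2*k - 1))·t_k = (k - 1)**2*factorial(k + 1).
Check: Δs_k = (k**3 + k**2 + 2*k - 1)*factorial(k + 1). ✓

s_k = \left(k - 1\right)^{2} \left(k + 1\right)!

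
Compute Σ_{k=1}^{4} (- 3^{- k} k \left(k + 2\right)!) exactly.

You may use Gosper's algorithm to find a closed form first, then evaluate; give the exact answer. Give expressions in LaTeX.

Σ = -506/9

Step 1: r(k) = (k + 1)*(k + 3)/(3*k).
Normal form (A,B,C) = (k/3 + 1, 1, k).
Set up (k/3 + 1)·f(k+1) − (1)·f(k) − (k) = 0.
Degrees (1,0,1) ⇒ d ≤ 0.
Solving with deg f ≤ 0: f(k) = 3.
Then R = B(k−1)f/C = 3/k, so s_k = R(k)·t_k = -3**(1 - k)*factorial(k + 2).
Verify: -k*factorial(k + 2)/3**k matches t_k.
Σ_(k=1)^(4) t_k = s_(5) − s_(1) = -560/9 − (-6) = -506/9.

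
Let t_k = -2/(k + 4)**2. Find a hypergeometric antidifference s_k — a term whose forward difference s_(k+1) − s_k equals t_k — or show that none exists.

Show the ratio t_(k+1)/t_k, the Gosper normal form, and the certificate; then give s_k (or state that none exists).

not Gosper-summable; s_k does not exist

t_(k+1)/t_k = (k + 4)**2/(k + 5)**2.
A = k**2 + 8*k + 16, B = k**2 + 10*k + 25, C = 1.
Set up (k**2 + 8*k + 16)·f(k+1) − (k**2 + 8*k + 16)·f(k) − (1) = 0.
Bound: deg f ≤ 0.
f = c0 ⇒ A·f(k+1) − B(k−1)·f(k) − C = -1. The system {-1 = 0} is inconsistent; no antidifference.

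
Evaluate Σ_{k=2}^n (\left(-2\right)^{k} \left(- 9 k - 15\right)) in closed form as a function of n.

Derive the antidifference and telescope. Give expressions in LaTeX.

t_(k+1)/t_k = 2*(-3*k - 8)/(3*k + 5).
A = -2, B = 1, C = k + 5/3.
Set up (-2)·f(k+1) − (1)·f(k) − (k + 5/3) = 0.
From deg A=0, deg B=0, deg C=1: d=1.
Solve for f: f(k) = -(k + 1)/3 (degree 1 ≤ 1).
Certificate R = B(k−1)f/C = -(k + 1)/(3*k + 5) gives s_k = 3*(-2)**k*(k + 1).
Check: Δs_k = (-2)**k*(-9*k - 15). ✓
Σ_(k=2)^n t_k = s_(n+1) − s_(2) = ((-2)**(n + 1)*(3*n + 6)) − (36), i.e. -6*(-2)**n*n + 6*(-2)**(n + 1) - 36.

S(n) = - 6 \left(-2\right)^{n} n + 6 \left(-2\right)^{n + 1} - 36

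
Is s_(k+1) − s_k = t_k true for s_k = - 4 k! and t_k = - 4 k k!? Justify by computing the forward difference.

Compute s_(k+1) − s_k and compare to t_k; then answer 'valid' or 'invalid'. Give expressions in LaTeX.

valid; difference matches t_k

s_(k+1) = -4*factorial(k + 1)
s_(k+1) − s_k = -4*k*factorial(k)
(s_(k+1) − s_k) − t_k = 0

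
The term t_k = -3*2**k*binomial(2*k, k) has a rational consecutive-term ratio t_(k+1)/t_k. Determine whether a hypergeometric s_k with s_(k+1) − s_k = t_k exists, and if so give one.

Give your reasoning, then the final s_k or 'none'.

The ratio is 4*(2*k + 1)/(k + 1).
Take A(k)=8*k + 4, B(k)=k + 1, C(k)=1.
Need (8*k + 4)·f(k+1) − (k)·f(k) = 1.
From deg A=1, deg B=1, deg C=0: d=-1.
deg f ≤ -1 is impossible — no certificate.

none (Gosper's algorithm certifies no s_k)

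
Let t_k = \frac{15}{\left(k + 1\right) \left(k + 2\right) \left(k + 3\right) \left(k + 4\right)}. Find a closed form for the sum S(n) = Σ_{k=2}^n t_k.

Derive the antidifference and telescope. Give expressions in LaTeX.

The ratio is (k + 1)/(k + 5).
Normal form (A,B,C) = (k + 1, k + 5, 1).
Set up (k + 1)·f(k+1) − (k + 4)·f(k) − (1) = 0.
d = 3 from the (1,1,0) case.
Coefficient equations give f(k) = k*(k**2 + 6*k + 11)/18.
Get s_k = R·t_k = 5*k*(k**2 + 6*k + 11)/(6*(k + 1)*(k + 2)*(k + 3)) with R(k) = B(k−1)f(k)/C(k) = k*(k + 4)*(k**2 + 6*k + 11)/18.
Verify: 15/(k**4 + 10*k**3 + 35*k**2 + 50*k + 24) matches t_k.
Evaluate: s_(n+1) = 5*(n**3 + 9*n**2 + 26*n + 18)/(6*(n**3 + 9*n**2 + 26*n + 24)); subtract s_(2) = 3/4 ⇒ S(n) = (n**3 + 9*n**2 + 26*n - 36)/(12*(n**3 + 9*n**2 + 26*n + 24)).

S(n) = \frac{n^{3} + 9 n^{2} + 26 n - 36}{12 \left(n^{3} + 9 n^{2} + 26 n + 24\right)}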